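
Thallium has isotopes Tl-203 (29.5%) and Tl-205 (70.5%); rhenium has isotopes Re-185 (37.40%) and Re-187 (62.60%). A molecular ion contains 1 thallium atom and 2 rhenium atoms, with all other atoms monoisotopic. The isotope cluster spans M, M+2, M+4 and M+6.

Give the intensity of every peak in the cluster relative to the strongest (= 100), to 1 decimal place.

Thallium pattern (n=1): 0.2950 : 0.7050
Rhenium pattern (n=2): 0.139876 : 0.468248 : 0.391876
Convolve the two distributions (both contribute in 2-u steps):
  M: 0.2950×0.139876 = 0.041263
  M+2: 0.2950×0.468248 + 0.7050×0.139876 = 0.236746
  M+4: 0.2950×0.391876 + 0.7050×0.468248 = 0.445718
  M+6: 0.7050×0.391876 = 0.276273
Scale to base peak (0.445718) = 100: 9.3 : 53.1 : 100.0 : 62.0

9.3 : 53.1 : 100.0 : 62.0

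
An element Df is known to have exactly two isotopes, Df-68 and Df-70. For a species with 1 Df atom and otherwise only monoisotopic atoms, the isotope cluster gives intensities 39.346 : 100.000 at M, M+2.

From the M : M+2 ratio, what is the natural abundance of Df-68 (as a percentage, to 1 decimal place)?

28.2%

Write p for the Df-68 fraction. I(M+2)/I(M) = [C(1,1)·p^0·(1−p)] / p^1 = 1·(1−p)/p = 100.000/39.346 = 2.5416
(1−p)/p = 2.5416/1 = 2.5416  ⇒  p = 1/(1 + 2.5416) = 0.2824
Df-68: 28.2%, Df-70: 71.8%.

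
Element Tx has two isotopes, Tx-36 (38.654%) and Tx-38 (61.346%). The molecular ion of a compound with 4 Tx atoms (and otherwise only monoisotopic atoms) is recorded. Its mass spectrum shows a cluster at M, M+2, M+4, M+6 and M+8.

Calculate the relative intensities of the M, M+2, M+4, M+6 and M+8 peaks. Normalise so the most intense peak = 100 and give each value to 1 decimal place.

Each Tx atom is independently Tx-36 (p = 0.38654) or Tx-38 (q = 0.61346); the cluster is the binomial expansion (p + q)^4.
P(M) = 0.38654^4 = 0.022324
P(M+2) = 4 × 0.38654^3 × 0.61346^1 = 0.141719
P(M+4) = 6 × 0.38654^2 × 0.61346^2 = 0.337375
P(M+6) = 4 × 0.38654^1 × 0.61346^3 = 0.356955
P(M+8) = 0.61346^4 = 0.141627
The M+6 peak is largest (0.356955); scaling to 100 gives 6.3 : 39.7 : 94.5 : 100.0 : 39.7.

6.3 : 39.7 : 94.5 : 100.0 : 39.7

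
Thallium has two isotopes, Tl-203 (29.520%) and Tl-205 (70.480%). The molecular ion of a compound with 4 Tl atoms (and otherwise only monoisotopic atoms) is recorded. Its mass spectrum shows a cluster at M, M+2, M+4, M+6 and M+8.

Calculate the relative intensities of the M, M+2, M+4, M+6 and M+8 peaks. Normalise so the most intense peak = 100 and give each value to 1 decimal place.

1.8 : 17.5 : 62.8 : 100.0 : 59.7

Expanding (0.29520 + 0.70480)^4:
P(M) = 0.29520^4 = 0.007594
P(M+2) = 4 × 0.29520^3 × 0.70480^1 = 0.072523
P(M+4) = 6 × 0.29520^2 × 0.70480^2 = 0.259726
P(M+6) = 4 × 0.29520^1 × 0.70480^3 = 0.413403
P(M+8) = 0.70480^4 = 0.246754
The M+6 peak is largest (0.413403); scaling to 100 gives 1.8 : 17.5 : 62.8 : 100.0 : 59.7.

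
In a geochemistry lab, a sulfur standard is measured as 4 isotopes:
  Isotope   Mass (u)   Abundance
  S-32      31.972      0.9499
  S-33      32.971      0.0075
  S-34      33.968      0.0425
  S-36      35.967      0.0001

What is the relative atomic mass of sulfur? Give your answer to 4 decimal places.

32.0647 u

Ar = Σ fᵢ·mᵢ = 0.9499 × 31.972 + 0.0075 × 32.971 + 0.0425 × 33.968 + 0.0001 × 35.967
= 30.37020 + 0.24728 + 1.44364 + 0.00360 = 32.06472 u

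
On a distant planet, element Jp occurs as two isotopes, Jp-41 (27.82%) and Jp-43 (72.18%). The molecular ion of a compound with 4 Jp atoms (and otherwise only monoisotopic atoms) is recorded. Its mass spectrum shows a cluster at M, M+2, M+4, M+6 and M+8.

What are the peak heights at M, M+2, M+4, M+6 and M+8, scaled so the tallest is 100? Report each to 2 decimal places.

Each Jp atom is independently Jp-41 (p = 0.2782) or Jp-43 (q = 0.7218); the cluster is the binomial expansion (p + q)^4.
P(M) = 0.2782^4 = 0.005990
P(M+2) = 4 × 0.2782^3 × 0.7218^1 = 0.062165
P(M+4) = 6 × 0.2782^2 × 0.7218^2 = 0.241935
P(M+6) = 4 × 0.2782^1 × 0.7218^3 = 0.418473
P(M+8) = 0.7218^4 = 0.271436
The M+6 peak is largest (0.418473); scaling to 100 gives 1.43 : 14.86 : 57.81 : 100.00 : 64.86.

1.43 : 14.86 : 57.81 : 100.00 : 64.86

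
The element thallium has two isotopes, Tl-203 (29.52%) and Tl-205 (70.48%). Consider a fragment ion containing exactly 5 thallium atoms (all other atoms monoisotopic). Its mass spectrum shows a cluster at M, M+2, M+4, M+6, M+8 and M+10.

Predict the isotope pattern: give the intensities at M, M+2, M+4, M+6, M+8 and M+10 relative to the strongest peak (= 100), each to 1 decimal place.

0.6 : 7.3 : 35.1 : 83.8 : 100.0 : 47.8

Each Tl atom is independently Tl-203 (p = 0.2952) or Tl-205 (q = 0.7048); the cluster is the binomial expansion (p + q)^5.
P(M) = 0.2952^5 = 0.002242
P(M+2) = 5 × 0.2952^4 × 0.7048^1 = 0.026761
P(M+4) = 10 × 0.2952^3 × 0.7048^2 = 0.127785
P(M+6) = 10 × 0.2952^2 × 0.7048^3 = 0.305092
P(M+8) = 5 × 0.2952^1 × 0.7048^4 = 0.364208
P(M+10) = 0.7048^5 = 0.173912
The M+8 peak is largest (0.364208); scaling to 100 gives 0.6 : 7.3 : 35.1 : 83.8 : 100.0 : 47.8.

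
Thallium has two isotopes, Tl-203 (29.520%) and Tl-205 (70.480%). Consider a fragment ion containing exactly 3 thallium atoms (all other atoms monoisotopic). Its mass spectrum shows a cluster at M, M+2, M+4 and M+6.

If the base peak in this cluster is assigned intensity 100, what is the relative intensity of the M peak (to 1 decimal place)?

Term probabilities: M 0.0257, M+2 0.1843, M+4 0.4399, M+6 0.3501. Base peak = M+4.
P(M+4) = C(3,2) × 0.29520^1 × 0.70480^2 = 3 × 0.2952 × 0.49674304 = 0.439916 (base)
P(M) = C(3,0) × 0.29520^3 × 0.70480^0 = 1 × 0.02572463 × 1.0000 = 0.025725
Relative intensity = 0.025725 / 0.439916 × 100 = 5.8

5.8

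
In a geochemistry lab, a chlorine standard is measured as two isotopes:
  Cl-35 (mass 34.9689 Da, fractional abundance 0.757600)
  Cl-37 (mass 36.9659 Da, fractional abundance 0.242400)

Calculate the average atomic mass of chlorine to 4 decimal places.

The abundance-weighted mean is 0.757600 × 34.9689 + 0.242400 × 36.9659
= 26.49244 + 8.96053 = 35.45297 Da

35.4530 Da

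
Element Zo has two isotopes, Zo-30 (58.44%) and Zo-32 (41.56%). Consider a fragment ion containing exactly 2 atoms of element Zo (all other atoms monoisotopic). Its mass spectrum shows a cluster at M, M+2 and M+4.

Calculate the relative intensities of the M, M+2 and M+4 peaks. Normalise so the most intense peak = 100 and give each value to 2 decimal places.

70.31 : 100.00 : 35.56

Expanding (0.5844 + 0.4156)^2:
P(M) = 0.5844^2 = 0.341523
P(M+2) = 2 × 0.5844^1 × 0.4156^1 = 0.485753
P(M+4) = 0.4156^2 = 0.172723
The M+2 peak is largest (0.485753); scaling to 100 gives 70.31 : 100.00 : 35.56.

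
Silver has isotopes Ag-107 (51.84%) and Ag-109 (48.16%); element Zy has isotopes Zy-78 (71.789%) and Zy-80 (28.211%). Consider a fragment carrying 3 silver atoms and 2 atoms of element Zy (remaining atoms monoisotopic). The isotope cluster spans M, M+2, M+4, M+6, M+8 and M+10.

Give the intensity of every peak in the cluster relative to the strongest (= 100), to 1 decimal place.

20.3 : 72.4 : 100.0 : 66.2 : 20.9 : 2.5

Silver pattern (n=3): 0.13931407 : 0.38827347 : 0.36071085 : 0.11170161
Element Zy pattern (n=2): 0.51536605 : 0.4050479 : 0.07958605
Convolve the two distributions (both contribute in 2-u steps):
  M: 0.13931407×0.51536605 = 0.071798
  M+2: 0.13931407×0.4050479 + 0.38827347×0.51536605 = 0.256532
  M+4: 0.13931407×0.07958605 + 0.38827347×0.4050479 + 0.36071085×0.51536605 = 0.354255
  M+6: 0.38827347×0.07958605 + 0.36071085×0.4050479 + 0.11170161×0.51536605 = 0.234574
  M+8: 0.36071085×0.07958605 + 0.11170161×0.4050479 = 0.073952
  M+10: 0.11170161×0.07958605 = 0.008890
Scale to base peak (0.354255) = 100: 20.3 : 72.4 : 100.0 : 66.2 : 20.9 : 2.5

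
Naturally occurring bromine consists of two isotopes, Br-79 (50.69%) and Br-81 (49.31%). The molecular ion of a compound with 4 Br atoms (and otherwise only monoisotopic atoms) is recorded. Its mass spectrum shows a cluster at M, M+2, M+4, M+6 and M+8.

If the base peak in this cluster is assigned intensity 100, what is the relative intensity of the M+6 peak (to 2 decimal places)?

64.85

(0.5069 + 0.4931)^4 gives M 0.0660, M+2 0.2569, M+4 0.3749, M+6 0.2431, M+8 0.0591; the largest is M+4.
P(M+4) = C(4,2) × 0.5069^2 × 0.4931^2 = 6 × 0.25694761 × 0.24314761 = 0.374857 (base)
P(M+6) = C(4,3) × 0.5069^1 × 0.4931^3 = 4 × 0.5069 × 0.11989609 = 0.243101
Relative intensity = 0.243101 / 0.374857 × 100 = 64.85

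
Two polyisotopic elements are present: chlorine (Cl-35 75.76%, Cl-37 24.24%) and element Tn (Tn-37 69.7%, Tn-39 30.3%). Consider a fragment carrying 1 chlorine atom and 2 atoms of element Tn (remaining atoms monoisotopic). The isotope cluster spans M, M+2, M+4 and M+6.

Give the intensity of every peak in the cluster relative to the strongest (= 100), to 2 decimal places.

Chlorine pattern (n=1): 0.7576 : 0.2424
Element Tn pattern (n=2): 0.485809 : 0.422382 : 0.091809
Convolve the two distributions (both contribute in 2-u steps):
  M: 0.7576×0.485809 = 0.368049
  M+2: 0.7576×0.422382 + 0.2424×0.485809 = 0.437757
  M+4: 0.7576×0.091809 + 0.2424×0.422382 = 0.171940
  M+6: 0.2424×0.091809 = 0.022255
Scale to base peak (0.437757) = 100: 84.08 : 100.00 : 39.28 : 5.08

84.08 : 100.00 : 39.28 : 5.08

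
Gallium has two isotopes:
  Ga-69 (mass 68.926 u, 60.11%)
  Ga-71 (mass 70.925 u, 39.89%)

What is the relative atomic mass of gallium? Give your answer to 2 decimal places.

69.72 u

Ar = Σ fᵢ·mᵢ = 0.6011 × 68.926 + 0.3989 × 70.925
= 41.4314 + 28.2920 = 69.7234 u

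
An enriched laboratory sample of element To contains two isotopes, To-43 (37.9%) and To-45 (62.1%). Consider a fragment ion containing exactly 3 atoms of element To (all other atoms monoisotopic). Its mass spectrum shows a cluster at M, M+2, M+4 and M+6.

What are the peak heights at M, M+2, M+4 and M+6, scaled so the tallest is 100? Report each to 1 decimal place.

12.4 : 61.0 : 100.0 : 54.6

The 3 To atoms are independent, so intensities follow the terms of (0.379 + 0.621)^3.
P(M) = 0.379^3 = 0.054440
P(M+2) = 3 × 0.379^2 × 0.621^1 = 0.267603
P(M+4) = 3 × 0.379^1 × 0.621^2 = 0.438474
P(M+6) = 0.621^3 = 0.239483
The M+4 peak is largest (0.438474); scaling to 100 gives 12.4 : 61.0 : 100.0 : 54.6.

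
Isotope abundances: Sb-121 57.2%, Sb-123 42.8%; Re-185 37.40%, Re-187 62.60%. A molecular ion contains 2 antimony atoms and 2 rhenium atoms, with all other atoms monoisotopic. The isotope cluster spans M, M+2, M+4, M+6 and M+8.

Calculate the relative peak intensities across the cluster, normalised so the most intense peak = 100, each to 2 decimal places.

Antimony pattern (n=2): 0.327184 : 0.489632 : 0.183184
Rhenium pattern (n=2): 0.139876 : 0.468248 : 0.391876
Convolve the two distributions (both contribute in 2-u steps):
  M: 0.327184×0.139876 = 0.045765
  M+2: 0.327184×0.468248 + 0.489632×0.139876 = 0.221691
  M+4: 0.327184×0.391876 + 0.489632×0.468248 + 0.183184×0.139876 = 0.383108
  M+6: 0.489632×0.391876 + 0.183184×0.468248 = 0.277651
  M+8: 0.183184×0.391876 = 0.071785
Scale to base peak (0.383108) = 100: 11.95 : 57.87 : 100.00 : 72.47 : 18.74

11.95 : 57.87 : 100.00 : 72.47 : 18.74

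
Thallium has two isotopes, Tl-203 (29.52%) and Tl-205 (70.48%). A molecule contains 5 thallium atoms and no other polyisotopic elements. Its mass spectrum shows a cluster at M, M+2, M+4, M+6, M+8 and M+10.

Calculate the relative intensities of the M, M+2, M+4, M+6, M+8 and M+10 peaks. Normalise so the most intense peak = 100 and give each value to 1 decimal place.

Each Tl atom is independently Tl-203 (p = 0.2952) or Tl-205 (q = 0.7048); the cluster is the binomial expansion (p + q)^5.
P(M) = 0.2952^5 = 0.002242
P(M+2) = 5 × 0.2952^4 × 0.7048^1 = 0.026761
P(M+4) = 10 × 0.2952^3 × 0.7048^2 = 0.127785
P(M+6) = 10 × 0.2952^2 × 0.7048^3 = 0.305092
P(M+8) = 5 × 0.2952^1 × 0.7048^4 = 0.364208
P(M+10) = 0.7048^5 = 0.173912
The M+8 peak is largest (0.364208); scaling to 100 gives 0.6 : 7.3 : 35.1 : 83.8 : 100.0 : 47.8.

0.6 : 7.3 : 35.1 : 83.8 : 100.0 : 47.8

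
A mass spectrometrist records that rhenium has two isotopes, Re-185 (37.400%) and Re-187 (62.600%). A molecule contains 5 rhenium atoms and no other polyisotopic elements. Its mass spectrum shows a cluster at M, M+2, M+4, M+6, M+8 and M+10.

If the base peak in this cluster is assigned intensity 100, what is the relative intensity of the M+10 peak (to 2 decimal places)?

Term probabilities: M 0.0073, M+2 0.0612, M+4 0.2050, M+6 0.3431, M+8 0.2872, M+10 0.0961. Base peak = M+6.
P(M+6) = C(5,3) × 0.37400^2 × 0.62600^3 = 10 × 0.139876 × 0.24531438 = 0.343136 (base)
P(M+10) = C(5,5) × 0.37400^0 × 0.62600^5 = 1 × 1.0000 × 0.09613282 = 0.096133
Relative intensity = 0.096133 / 0.343136 × 100 = 28.02

28.02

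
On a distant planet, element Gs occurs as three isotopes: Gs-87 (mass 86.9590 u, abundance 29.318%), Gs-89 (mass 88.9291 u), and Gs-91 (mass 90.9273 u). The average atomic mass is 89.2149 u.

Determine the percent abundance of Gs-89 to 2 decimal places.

27.47%

The remaining 70.682% is split between Gs-89 (fraction x) and Gs-91 (fraction 0.70682 − x).
Substituting: 88.9291x + 90.9273(0.70682 − x) = 63.72026038
(88.9291 − 90.9273)x = -0.548973806  ⇒  x = 0.27473, y = 0.43209
Gs-89: 27.47%, Gs-91: 43.21%.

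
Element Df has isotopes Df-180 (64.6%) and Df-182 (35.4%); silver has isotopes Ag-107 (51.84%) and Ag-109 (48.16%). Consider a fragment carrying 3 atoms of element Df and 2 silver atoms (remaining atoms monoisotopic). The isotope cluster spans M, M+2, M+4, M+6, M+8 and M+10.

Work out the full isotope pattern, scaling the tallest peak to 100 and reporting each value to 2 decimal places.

Element Df pattern (n=3): 0.26958614 : 0.44318959 : 0.24286241 : 0.04436186
Silver pattern (n=2): 0.26873856 : 0.49932288 : 0.23193856
Convolve the two distributions (both contribute in 2-u steps):
  M: 0.26958614×0.26873856 = 0.072448
  M+2: 0.26958614×0.49932288 + 0.44318959×0.26873856 = 0.253713
  M+4: 0.26958614×0.23193856 + 0.44318959×0.49932288 + 0.24286241×0.26873856 = 0.349089
  M+6: 0.44318959×0.23193856 + 0.24286241×0.49932288 + 0.04436186×0.26873856 = 0.235981
  M+8: 0.24286241×0.23193856 + 0.04436186×0.49932288 = 0.078480
  M+10: 0.04436186×0.23193856 = 0.010289
Scale to base peak (0.349089) = 100: 20.75 : 72.68 : 100.00 : 67.60 : 22.48 : 2.95

20.75 : 72.68 : 100.00 : 67.60 : 22.48 : 2.95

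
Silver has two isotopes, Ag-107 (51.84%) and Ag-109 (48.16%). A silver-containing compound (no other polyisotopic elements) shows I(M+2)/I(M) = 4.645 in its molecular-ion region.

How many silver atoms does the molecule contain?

5

With n Ag atoms, P(M+2)/P(M) = C(n,1)·p^(n−1)q / p^n = n·q/p = n · 0.4816/0.5184.
n = 4.645 × 0.5184/0.4816 = 5.00 ≈ 5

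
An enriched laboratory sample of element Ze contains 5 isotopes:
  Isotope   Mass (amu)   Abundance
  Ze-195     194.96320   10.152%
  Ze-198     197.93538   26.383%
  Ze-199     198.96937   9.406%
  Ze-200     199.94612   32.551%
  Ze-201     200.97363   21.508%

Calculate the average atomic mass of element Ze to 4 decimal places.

Ar = Σ fᵢ·mᵢ = 0.10152 × 194.96320 + 0.26383 × 197.93538 + 0.09406 × 198.96937 + 0.32551 × 199.94612 + 0.21508 × 200.97363
= 19.792664 + 52.221291 + 18.715059 + 65.084462 + 43.225408 = 199.038884 amu

199.0389 amu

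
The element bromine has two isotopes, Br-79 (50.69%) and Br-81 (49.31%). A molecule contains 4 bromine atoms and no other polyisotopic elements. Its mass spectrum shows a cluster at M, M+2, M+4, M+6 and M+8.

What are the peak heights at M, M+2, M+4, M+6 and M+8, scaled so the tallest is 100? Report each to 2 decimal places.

Expanding (0.5069 + 0.4931)^4:
P(M) = 0.5069^4 = 0.066022
P(M+2) = 4 × 0.5069^3 × 0.4931^1 = 0.256899
P(M+4) = 6 × 0.5069^2 × 0.4931^2 = 0.374857
P(M+6) = 4 × 0.5069^1 × 0.4931^3 = 0.243101
P(M+8) = 0.4931^4 = 0.059121
The M+4 peak is largest (0.374857); scaling to 100 gives 17.61 : 68.53 : 100.00 : 64.85 : 15.77.

17.61 : 68.53 : 100.00 : 64.85 : 15.77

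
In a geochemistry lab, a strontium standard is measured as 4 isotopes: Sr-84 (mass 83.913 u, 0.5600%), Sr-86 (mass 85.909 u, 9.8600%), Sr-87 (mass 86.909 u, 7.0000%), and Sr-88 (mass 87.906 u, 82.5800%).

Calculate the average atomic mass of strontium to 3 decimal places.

87.617 u

The abundance-weighted mean is 0.005600 × 83.913 + 0.098600 × 85.909 + 0.070000 × 86.909 + 0.825800 × 87.906
= 0.4699 + 8.4706 + 6.0836 + 72.5928 = 87.6169 u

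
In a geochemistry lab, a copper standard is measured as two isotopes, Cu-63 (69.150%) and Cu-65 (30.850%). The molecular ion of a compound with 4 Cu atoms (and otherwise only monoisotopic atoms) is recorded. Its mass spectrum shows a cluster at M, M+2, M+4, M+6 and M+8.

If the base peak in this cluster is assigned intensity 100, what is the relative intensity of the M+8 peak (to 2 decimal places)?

2.22

(0.69150 + 0.30850)^4 gives M 0.2286, M+2 0.4080, M+4 0.2731, M+6 0.0812, M+8 0.0091; the largest is M+2.
P(M+2) = C(4,1) × 0.69150^3 × 0.30850^1 = 4 × 0.33065611 × 0.3085 = 0.408030 (base)
P(M+8) = C(4,4) × 0.69150^0 × 0.30850^4 = 1 × 1.0000 × 0.00905776 = 0.009058
Relative intensity = 0.009058 / 0.408030 × 100 = 2.22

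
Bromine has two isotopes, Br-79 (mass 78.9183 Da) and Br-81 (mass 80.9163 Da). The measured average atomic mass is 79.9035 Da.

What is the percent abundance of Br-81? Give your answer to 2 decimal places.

Let x be the fractional abundance of Br-79; then Br-81 has abundance 1 − x.
78.9183·x + 80.9163·(1 − x) = 79.9035
(78.9183 − 80.9163)·x = 79.9035 − 80.9163
x = -1.0128 / -1.9980 = 0.50691 → 50.69% Br-79, 49.31% Br-81.

49.31%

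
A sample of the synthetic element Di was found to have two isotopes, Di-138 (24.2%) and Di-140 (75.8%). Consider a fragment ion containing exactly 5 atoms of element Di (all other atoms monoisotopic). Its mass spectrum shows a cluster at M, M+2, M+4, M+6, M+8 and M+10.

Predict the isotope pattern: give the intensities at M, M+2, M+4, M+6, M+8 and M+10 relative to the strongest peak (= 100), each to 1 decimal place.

0.2 : 3.3 : 20.4 : 63.9 : 100.0 : 62.6

The 5 Di atoms are independent, so intensities follow the terms of (0.242 + 0.758)^5.
P(M) = 0.242^5 = 0.000830
P(M+2) = 5 × 0.242^4 × 0.758^1 = 0.012999
P(M+4) = 10 × 0.242^3 × 0.758^2 = 0.081430
P(M+6) = 10 × 0.242^2 × 0.758^3 = 0.255058
P(M+8) = 5 × 0.242^1 × 0.758^4 = 0.399450
P(M+10) = 0.758^5 = 0.250234
The M+8 peak is largest (0.399450); scaling to 100 gives 0.2 : 3.3 : 20.4 : 63.9 : 100.0 : 62.6.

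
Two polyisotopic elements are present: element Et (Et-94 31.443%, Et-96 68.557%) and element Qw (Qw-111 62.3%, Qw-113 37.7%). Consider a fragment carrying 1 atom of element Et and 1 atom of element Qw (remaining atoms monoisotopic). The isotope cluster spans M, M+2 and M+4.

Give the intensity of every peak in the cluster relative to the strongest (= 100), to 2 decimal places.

35.90 : 100.00 : 47.37

Element Et pattern (n=1): 0.31443 : 0.68557
Element Qw pattern (n=1): 0.6230 : 0.3770
Convolve the two distributions (both contribute in 2-u steps):
  M: 0.31443×0.6230 = 0.195890
  M+2: 0.31443×0.3770 + 0.68557×0.6230 = 0.545650
  M+4: 0.68557×0.3770 = 0.258460
Scale to base peak (0.545650) = 100: 35.90 : 100.00 : 47.37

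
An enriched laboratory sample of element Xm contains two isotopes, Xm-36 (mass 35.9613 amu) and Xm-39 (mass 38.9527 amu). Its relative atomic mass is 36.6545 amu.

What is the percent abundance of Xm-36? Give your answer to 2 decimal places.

With x = fraction of Xm-36 (so Xm-39 is 1 − x):
35.9613·x + 38.9527·(1 − x) = 36.6545
(35.9613 − 38.9527)·x = 36.6545 − 38.9527
x = -2.2982 / -2.9914 = 0.76827 → 76.83% Xm-36, 23.17% Xm-39.

76.83%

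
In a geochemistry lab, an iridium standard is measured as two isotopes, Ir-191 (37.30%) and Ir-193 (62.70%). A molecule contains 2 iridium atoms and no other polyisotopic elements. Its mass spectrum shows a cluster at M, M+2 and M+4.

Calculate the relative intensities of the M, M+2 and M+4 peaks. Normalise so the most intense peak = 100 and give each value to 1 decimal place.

29.7 : 100.0 : 84.0

Expanding (0.3730 + 0.6270)^2:
P(M) = 0.3730^2 = 0.139129
P(M+2) = 2 × 0.3730^1 × 0.6270^1 = 0.467742
P(M+4) = 0.6270^2 = 0.393129
The M+2 peak is largest (0.467742); scaling to 100 gives 29.7 : 100.0 : 84.0.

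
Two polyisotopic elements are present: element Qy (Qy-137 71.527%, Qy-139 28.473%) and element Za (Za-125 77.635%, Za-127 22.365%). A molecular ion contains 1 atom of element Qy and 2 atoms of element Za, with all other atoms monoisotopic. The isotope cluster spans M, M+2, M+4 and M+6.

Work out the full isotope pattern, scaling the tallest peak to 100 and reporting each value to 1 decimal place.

Element Qy pattern (n=1): 0.71527 : 0.28473
Element Za pattern (n=2): 0.60271932 : 0.34726135 : 0.05001932
Convolve the two distributions (both contribute in 2-u steps):
  M: 0.71527×0.60271932 = 0.431107
  M+2: 0.71527×0.34726135 + 0.28473×0.60271932 = 0.419998
  M+4: 0.71527×0.05001932 + 0.28473×0.34726135 = 0.134653
  M+6: 0.28473×0.05001932 = 0.014242
Scale to base peak (0.431107) = 100: 100.0 : 97.4 : 31.2 : 3.3

100.0 : 97.4 : 31.2 : 3.3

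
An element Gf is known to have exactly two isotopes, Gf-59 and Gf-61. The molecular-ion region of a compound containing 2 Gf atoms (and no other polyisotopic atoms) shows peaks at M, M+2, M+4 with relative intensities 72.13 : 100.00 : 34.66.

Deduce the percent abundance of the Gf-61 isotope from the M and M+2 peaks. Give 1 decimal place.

If p is the fraction of Gf that is Gf-59, then I(M+2)/I(M) = [C(2,1)·p^1·(1−p)] / p^2 = 2·(1−p)/p = 100.00/72.13 = 1.3864
(1−p)/p = 1.3864/2 = 0.6932  ⇒  p = 1/(1 + 0.6932) = 0.5906
Gf-59: 59.1%, Gf-61: 40.9%.

40.9%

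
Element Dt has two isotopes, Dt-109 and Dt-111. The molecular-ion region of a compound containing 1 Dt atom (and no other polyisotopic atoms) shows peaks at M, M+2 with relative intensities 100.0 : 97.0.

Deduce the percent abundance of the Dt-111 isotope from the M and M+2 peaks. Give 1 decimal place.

Let p = fractional abundance of Dt-109. I(M+2)/I(M) = [C(1,1)·p^0·(1−p)] / p^1 = 1·(1−p)/p = 97.0/100.0 = 0.9700
(1−p)/p = 0.9700/1 = 0.9700  ⇒  p = 1/(1 + 0.9700) = 0.5076
Dt-109: 50.8%, Dt-111: 49.2%.

49.2%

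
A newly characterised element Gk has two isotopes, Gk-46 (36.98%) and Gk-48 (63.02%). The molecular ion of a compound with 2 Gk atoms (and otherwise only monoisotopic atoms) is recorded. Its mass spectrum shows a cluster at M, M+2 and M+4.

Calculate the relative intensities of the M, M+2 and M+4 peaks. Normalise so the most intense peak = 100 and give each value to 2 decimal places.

Each Gk atom is independently Gk-46 (p = 0.3698) or Gk-48 (q = 0.6302); the cluster is the binomial expansion (p + q)^2.
P(M) = 0.3698^2 = 0.136752
P(M+2) = 2 × 0.3698^1 × 0.6302^1 = 0.466096
P(M+4) = 0.6302^2 = 0.397152
The M+2 peak is largest (0.466096); scaling to 100 gives 29.34 : 100.00 : 85.21.

29.34 : 100.00 : 85.21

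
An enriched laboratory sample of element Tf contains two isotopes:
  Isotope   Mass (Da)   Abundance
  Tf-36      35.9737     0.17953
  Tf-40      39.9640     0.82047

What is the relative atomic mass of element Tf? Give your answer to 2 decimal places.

Ar = Σ fᵢ·mᵢ = 0.17953 × 35.9737 + 0.82047 × 39.9640
= 6.45836 + 32.78926 = 39.24762 Da

39.25 Da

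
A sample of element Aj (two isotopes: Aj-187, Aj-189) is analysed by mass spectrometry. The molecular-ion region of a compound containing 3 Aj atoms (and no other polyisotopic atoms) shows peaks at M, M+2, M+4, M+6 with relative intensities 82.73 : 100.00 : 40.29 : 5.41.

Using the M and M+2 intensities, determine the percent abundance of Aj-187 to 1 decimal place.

71.3%

Write p for the Aj-187 fraction. I(M+2)/I(M) = [C(3,1)·p^2·(1−p)] / p^3 = 3·(1−p)/p = 100.00/82.73 = 1.2088
(1−p)/p = 1.2088/3 = 0.4029  ⇒  p = 1/(1 + 0.4029) = 0.7128
Aj-187: 71.3%, Aj-189: 28.7%.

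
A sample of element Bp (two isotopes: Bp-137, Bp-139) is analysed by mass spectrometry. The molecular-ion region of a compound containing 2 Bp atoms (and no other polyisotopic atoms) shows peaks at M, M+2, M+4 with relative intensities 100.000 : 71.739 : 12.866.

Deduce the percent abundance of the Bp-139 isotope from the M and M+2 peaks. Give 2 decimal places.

If p is the fraction of Bp that is Bp-137, then I(M+2)/I(M) = [C(2,1)·p^1·(1−p)] / p^2 = 2·(1−p)/p = 71.739/100.000 = 0.7174
(1−p)/p = 0.7174/2 = 0.3587  ⇒  p = 1/(1 + 0.3587) = 0.7360
Bp-137: 73.60%, Bp-139: 26.40%.

26.40%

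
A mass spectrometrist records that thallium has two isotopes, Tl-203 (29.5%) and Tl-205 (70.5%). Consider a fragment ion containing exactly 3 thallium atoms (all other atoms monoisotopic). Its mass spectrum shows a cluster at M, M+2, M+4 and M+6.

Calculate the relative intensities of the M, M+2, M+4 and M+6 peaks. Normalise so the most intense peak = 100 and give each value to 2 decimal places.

Each Tl atom is independently Tl-203 (p = 0.295) or Tl-205 (q = 0.705); the cluster is the binomial expansion (p + q)^3.
P(M) = 0.295^3 = 0.025672
P(M+2) = 3 × 0.295^2 × 0.705^1 = 0.184058
P(M+4) = 3 × 0.295^1 × 0.705^2 = 0.439867
P(M+6) = 0.705^3 = 0.350403
The M+4 peak is largest (0.439867); scaling to 100 gives 5.84 : 41.84 : 100.00 : 79.66.

5.84 : 41.84 : 100.00 : 79.66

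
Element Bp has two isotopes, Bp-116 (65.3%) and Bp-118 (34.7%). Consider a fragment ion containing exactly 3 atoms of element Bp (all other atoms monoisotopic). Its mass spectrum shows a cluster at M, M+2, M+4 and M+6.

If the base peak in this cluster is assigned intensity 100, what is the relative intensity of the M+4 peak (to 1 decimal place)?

(0.653 + 0.347)^3 gives M 0.2784, M+2 0.4439, M+4 0.2359, M+6 0.0418; the largest is M+2.
P(M+2) = C(3,1) × 0.653^2 × 0.347^1 = 3 × 0.426409 × 0.3470 = 0.443892 (base)
P(M+4) = C(3,2) × 0.653^1 × 0.347^2 = 3 × 0.6530 × 0.120409 = 0.235881
Relative intensity = 0.235881 / 0.443892 × 100 = 53.1

53.1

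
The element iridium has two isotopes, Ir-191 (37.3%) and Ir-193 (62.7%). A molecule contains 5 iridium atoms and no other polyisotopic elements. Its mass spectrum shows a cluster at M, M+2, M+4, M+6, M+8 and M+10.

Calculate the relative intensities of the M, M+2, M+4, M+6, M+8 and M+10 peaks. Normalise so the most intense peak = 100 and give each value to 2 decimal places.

Each Ir atom is independently Ir-191 (p = 0.373) or Ir-193 (q = 0.627); the cluster is the binomial expansion (p + q)^5.
P(M) = 0.373^5 = 0.007220
P(M+2) = 5 × 0.373^4 × 0.627^1 = 0.060684
P(M+4) = 10 × 0.373^3 × 0.627^2 = 0.204015
P(M+6) = 10 × 0.373^2 × 0.627^3 = 0.342942
P(M+8) = 5 × 0.373^1 × 0.627^4 = 0.288237
P(M+10) = 0.627^5 = 0.096903
The M+6 peak is largest (0.342942); scaling to 100 gives 2.11 : 17.70 : 59.49 : 100.00 : 84.05 : 28.26.

2.11 : 17.70 : 59.49 : 100.00 : 84.05 : 28.26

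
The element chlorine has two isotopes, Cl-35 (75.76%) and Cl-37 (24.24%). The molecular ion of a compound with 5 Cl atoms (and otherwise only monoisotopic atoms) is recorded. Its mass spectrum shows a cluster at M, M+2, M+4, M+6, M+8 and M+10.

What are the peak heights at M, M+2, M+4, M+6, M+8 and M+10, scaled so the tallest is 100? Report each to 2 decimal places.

Expanding (0.7576 + 0.2424)^5:
P(M) = 0.7576^5 = 0.249574
P(M+2) = 5 × 0.7576^4 × 0.2424^1 = 0.399266
P(M+4) = 10 × 0.7576^3 × 0.2424^2 = 0.255497
P(M+6) = 10 × 0.7576^2 × 0.2424^3 = 0.081748
P(M+8) = 5 × 0.7576^1 × 0.2424^4 = 0.013078
P(M+10) = 0.2424^5 = 0.000837
The M+2 peak is largest (0.399266); scaling to 100 gives 62.51 : 100.00 : 63.99 : 20.47 : 3.28 : 0.21.

62.51 : 100.00 : 63.99 : 20.47 : 3.28 : 0.21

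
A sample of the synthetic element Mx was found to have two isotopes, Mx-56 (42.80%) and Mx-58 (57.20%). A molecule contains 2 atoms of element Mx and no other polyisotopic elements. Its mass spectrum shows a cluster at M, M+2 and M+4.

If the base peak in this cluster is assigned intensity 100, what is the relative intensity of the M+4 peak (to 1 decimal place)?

(0.4280 + 0.5720)^2 gives M 0.1832, M+2 0.4896, M+4 0.3272; the largest is M+2.
P(M+2) = C(2,1) × 0.4280^1 × 0.5720^1 = 2 × 0.4280 × 0.5720 = 0.489632 (base)
P(M+4) = C(2,2) × 0.4280^0 × 0.5720^2 = 1 × 1.0000 × 0.327184 = 0.327184
Relative intensity = 0.327184 / 0.489632 × 100 = 66.8

66.8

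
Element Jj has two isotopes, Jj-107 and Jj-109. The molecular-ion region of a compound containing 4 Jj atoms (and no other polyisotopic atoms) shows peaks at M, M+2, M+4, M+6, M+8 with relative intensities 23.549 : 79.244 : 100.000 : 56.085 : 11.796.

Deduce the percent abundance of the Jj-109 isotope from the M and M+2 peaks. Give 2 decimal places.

45.69%

Let p = fractional abundance of Jj-107. I(M+2)/I(M) = [C(4,1)·p^3·(1−p)] / p^4 = 4·(1−p)/p = 79.244/23.549 = 3.3651
(1−p)/p = 3.3651/4 = 0.8413  ⇒  p = 1/(1 + 0.8413) = 0.5431
Jj-107: 54.31%, Jj-109: 45.69%.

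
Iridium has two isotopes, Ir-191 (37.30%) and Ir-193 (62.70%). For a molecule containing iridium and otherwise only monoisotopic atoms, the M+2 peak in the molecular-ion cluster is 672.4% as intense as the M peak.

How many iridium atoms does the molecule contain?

4

The M+2/M ratio from n Ir atoms is n · q/p = n · 0.6270/0.3730.
n = 6.724 × 0.3730/0.6270 = 4.00 ≈ 4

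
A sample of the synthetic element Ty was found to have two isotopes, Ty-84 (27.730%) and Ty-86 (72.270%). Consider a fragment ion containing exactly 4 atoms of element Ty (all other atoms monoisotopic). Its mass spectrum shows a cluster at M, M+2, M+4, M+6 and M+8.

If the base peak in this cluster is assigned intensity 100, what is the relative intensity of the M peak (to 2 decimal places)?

Binomial terms of (0.27730 + 0.72270)^4: M 0.0059, M+2 0.0616, M+4 0.2410, M+6 0.4187, M+8 0.2728 → M+6 is the base peak.
P(M+6) = C(4,3) × 0.27730^1 × 0.72270^3 = 4 × 0.2773 × 0.37746281 = 0.418682 (base)
P(M) = C(4,0) × 0.27730^4 × 0.72270^0 = 1 × 0.00591289 × 1.0000 = 0.005913
Relative intensity = 0.005913 / 0.418682 × 100 = 1.41

1.41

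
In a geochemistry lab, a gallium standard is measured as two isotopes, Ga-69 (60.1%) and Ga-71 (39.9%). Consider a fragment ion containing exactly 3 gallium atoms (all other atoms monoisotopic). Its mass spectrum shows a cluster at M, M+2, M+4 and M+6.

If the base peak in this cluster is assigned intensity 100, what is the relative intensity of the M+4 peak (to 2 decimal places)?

66.39

Term probabilities: M 0.2171, M+2 0.4324, M+4 0.2870, M+6 0.0635. Base peak = M+2.
P(M+2) = C(3,1) × 0.601^2 × 0.399^1 = 3 × 0.361201 × 0.3990 = 0.432358 (base)
P(M+4) = C(3,2) × 0.601^1 × 0.399^2 = 3 × 0.6010 × 0.159201 = 0.287039
Relative intensity = 0.287039 / 0.432358 × 100 = 66.39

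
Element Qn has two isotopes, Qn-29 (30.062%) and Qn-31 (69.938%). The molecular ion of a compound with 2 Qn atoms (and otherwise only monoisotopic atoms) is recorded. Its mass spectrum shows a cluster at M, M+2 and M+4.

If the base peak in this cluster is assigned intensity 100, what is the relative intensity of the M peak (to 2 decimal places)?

18.48

Binomial terms of (0.30062 + 0.69938)^2: M 0.0904, M+2 0.4205, M+4 0.4891 → M+4 is the base peak.
P(M+4) = C(2,2) × 0.30062^0 × 0.69938^2 = 1 × 1.0000 × 0.48913238 = 0.489132 (base)
P(M) = C(2,0) × 0.30062^2 × 0.69938^0 = 1 × 0.09037238 × 1.0000 = 0.090372
Relative intensity = 0.090372 / 0.489132 × 100 = 18.48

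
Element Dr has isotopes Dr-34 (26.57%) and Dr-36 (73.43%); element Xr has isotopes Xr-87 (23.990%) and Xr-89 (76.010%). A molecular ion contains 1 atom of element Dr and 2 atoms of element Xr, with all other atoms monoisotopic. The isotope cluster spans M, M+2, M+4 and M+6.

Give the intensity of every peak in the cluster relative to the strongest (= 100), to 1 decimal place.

3.6 : 32.8 : 99.3 : 100.0

Element Dr pattern (n=1): 0.2657 : 0.7343
Element Xr pattern (n=2): 0.05755201 : 0.36469598 : 0.57775201
Convolve the two distributions (both contribute in 2-u steps):
  M: 0.2657×0.05755201 = 0.015292
  M+2: 0.2657×0.36469598 + 0.7343×0.05755201 = 0.139160
  M+4: 0.2657×0.57775201 + 0.7343×0.36469598 = 0.421305
  M+6: 0.7343×0.57775201 = 0.424243
Scale to base peak (0.424243) = 100: 3.6 : 32.8 : 99.3 : 100.0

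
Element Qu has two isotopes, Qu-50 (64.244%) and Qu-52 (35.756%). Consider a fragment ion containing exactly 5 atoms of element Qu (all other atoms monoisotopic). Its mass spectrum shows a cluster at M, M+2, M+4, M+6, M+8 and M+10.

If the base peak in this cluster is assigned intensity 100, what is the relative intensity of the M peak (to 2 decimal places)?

32.28

(0.64244 + 0.35756)^5 gives M 0.1094, M+2 0.3045, M+4 0.3390, M+6 0.1887, M+8 0.0525, M+10 0.0058; the largest is M+4.
P(M+4) = C(5,2) × 0.64244^3 × 0.35756^2 = 10 × 0.26515372 × 0.12784915 = 0.338997 (base)
P(M) = C(5,0) × 0.64244^5 × 0.35756^0 = 1 × 0.10943667 × 1.0000 = 0.109437
Relative intensity = 0.109437 / 0.338997 × 100 = 32.28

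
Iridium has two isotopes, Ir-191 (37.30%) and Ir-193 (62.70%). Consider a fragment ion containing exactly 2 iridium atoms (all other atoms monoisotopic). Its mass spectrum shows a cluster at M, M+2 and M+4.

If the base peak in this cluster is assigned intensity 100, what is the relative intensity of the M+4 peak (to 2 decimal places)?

84.05

(0.3730 + 0.6270)^2 gives M 0.1391, M+2 0.4677, M+4 0.3931; the largest is M+2.
P(M+2) = C(2,1) × 0.3730^1 × 0.6270^1 = 2 × 0.3730 × 0.6270 = 0.467742 (base)
P(M+4) = C(2,2) × 0.3730^0 × 0.6270^2 = 1 × 1.0000 × 0.393129 = 0.393129
Relative intensity = 0.393129 / 0.467742 × 100 = 84.05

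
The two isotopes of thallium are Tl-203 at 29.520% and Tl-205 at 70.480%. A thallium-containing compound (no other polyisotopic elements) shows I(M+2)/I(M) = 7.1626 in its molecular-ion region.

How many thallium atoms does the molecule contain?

3

With n Tl atoms, P(M+2)/P(M) = C(n,1)·p^(n−1)q / p^n = n·q/p = n · 0.70480/0.29520.
n = 7.1626 × 0.29520/0.70480 = 3.00 ≈ 3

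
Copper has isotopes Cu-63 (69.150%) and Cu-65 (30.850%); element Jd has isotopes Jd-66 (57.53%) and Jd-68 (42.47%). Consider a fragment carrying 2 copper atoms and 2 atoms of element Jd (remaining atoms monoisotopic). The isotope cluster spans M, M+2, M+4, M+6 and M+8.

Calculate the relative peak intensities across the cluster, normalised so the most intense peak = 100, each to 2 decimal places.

Copper pattern (n=2): 0.47817225 : 0.4266555 : 0.09517225
Element Jd pattern (n=2): 0.33097009 : 0.48865982 : 0.18037009
Convolve the two distributions (both contribute in 2-u steps):
  M: 0.47817225×0.33097009 = 0.158261
  M+2: 0.47817225×0.48865982 + 0.4266555×0.33097009 = 0.374874
  M+4: 0.47817225×0.18037009 + 0.4266555×0.48865982 + 0.09517225×0.33097009 = 0.326237
  M+6: 0.4266555×0.18037009 + 0.09517225×0.48865982 = 0.123463
  M+8: 0.09517225×0.18037009 = 0.017166
Scale to base peak (0.374874) = 100: 42.22 : 100.00 : 87.03 : 32.93 : 4.58

42.22 : 100.00 : 87.03 : 32.93 : 4.58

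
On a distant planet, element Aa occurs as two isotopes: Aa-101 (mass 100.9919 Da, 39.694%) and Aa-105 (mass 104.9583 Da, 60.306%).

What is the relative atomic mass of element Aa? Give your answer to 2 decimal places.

Weight each isotope mass by its fractional abundance: 0.39694 × 100.9919 + 0.60306 × 104.9583
= 40.08772 + 63.29615 = 103.38387 Da

103.38 Da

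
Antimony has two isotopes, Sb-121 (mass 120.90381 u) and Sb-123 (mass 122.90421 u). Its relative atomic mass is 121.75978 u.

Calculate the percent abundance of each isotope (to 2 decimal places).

Let x be the fractional abundance of Sb-121; then Sb-123 has abundance 1 − x.
120.90381·x + 122.90421·(1 − x) = 121.75978
(120.90381 − 122.90421)·x = 121.75978 − 122.90421
x = -1.14443 / -2.00040 = 0.57210 → 57.21% Sb-121, 42.79% Sb-123.

Sb-121: 57.21%, Sb-123: 42.79%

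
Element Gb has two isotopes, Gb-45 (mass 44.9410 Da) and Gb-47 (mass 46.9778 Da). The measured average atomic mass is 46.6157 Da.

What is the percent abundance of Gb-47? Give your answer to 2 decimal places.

82.22%

Writing the weighted mean with unknown fraction x of Gb-45:
44.9410·x + 46.9778·(1 − x) = 46.6157
(44.9410 − 46.9778)·x = 46.6157 − 46.9778
x = -0.3621 / -2.0368 = 0.17778 → 17.78% Gb-45, 82.22% Gb-47.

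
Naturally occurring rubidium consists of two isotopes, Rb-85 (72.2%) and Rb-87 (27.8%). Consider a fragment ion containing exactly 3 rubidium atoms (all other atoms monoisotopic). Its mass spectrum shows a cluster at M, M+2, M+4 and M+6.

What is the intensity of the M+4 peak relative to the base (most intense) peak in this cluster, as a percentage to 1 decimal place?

38.5%

(0.722 + 0.278)^3 gives M 0.3764, M+2 0.4348, M+4 0.1674, M+6 0.0215; the largest is M+2.
P(M+2) = C(3,1) × 0.722^2 × 0.278^1 = 3 × 0.521284 × 0.2780 = 0.434751 (base)
P(M+4) = C(3,2) × 0.722^1 × 0.278^2 = 3 × 0.7220 × 0.077284 = 0.167397
Relative intensity = 0.167397 / 0.434751 × 100 = 38.5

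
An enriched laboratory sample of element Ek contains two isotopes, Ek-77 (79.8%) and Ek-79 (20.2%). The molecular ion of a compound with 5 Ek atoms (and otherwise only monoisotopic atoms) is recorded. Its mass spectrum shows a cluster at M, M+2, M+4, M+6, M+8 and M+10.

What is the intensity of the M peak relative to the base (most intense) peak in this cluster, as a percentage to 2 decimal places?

79.01%

(0.798 + 0.202)^5 gives M 0.3236, M+2 0.4096, M+4 0.2074, M+6 0.0525, M+8 0.0066, M+10 0.0003; the largest is M+2.
P(M+2) = C(5,1) × 0.798^4 × 0.202^1 = 5 × 0.40551933 × 0.2020 = 0.409575 (base)
P(M) = C(5,0) × 0.798^5 × 0.202^0 = 1 × 0.32360443 × 1.0000 = 0.323604
Relative intensity = 0.323604 / 0.409575 × 100 = 79.01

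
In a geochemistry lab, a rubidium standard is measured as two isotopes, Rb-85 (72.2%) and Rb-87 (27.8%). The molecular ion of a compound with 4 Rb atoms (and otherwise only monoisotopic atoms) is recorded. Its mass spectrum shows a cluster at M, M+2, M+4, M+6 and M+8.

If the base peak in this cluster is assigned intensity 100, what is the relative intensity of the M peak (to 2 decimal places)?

64.93

Binomial terms of (0.722 + 0.278)^4: M 0.2717, M+2 0.4185, M+4 0.2417, M+6 0.0620, M+8 0.0060 → M+2 is the base peak.
P(M+2) = C(4,1) × 0.722^3 × 0.278^1 = 4 × 0.37636705 × 0.2780 = 0.418520 (base)
P(M) = C(4,0) × 0.722^4 × 0.278^0 = 1 × 0.27173701 × 1.0000 = 0.271737
Relative intensity = 0.271737 / 0.418520 × 100 = 64.93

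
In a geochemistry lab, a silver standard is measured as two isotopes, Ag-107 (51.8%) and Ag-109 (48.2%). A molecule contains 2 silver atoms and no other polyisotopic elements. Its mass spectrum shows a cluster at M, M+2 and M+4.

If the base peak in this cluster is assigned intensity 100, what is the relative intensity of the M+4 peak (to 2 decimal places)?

(0.518 + 0.482)^2 gives M 0.2683, M+2 0.4994, M+4 0.2323; the largest is M+2.
P(M+2) = C(2,1) × 0.518^1 × 0.482^1 = 2 × 0.5180 × 0.4820 = 0.499352 (base)
P(M+4) = C(2,2) × 0.518^0 × 0.482^2 = 1 × 1.0000 × 0.232324 = 0.232324
Relative intensity = 0.232324 / 0.499352 × 100 = 46.53

46.53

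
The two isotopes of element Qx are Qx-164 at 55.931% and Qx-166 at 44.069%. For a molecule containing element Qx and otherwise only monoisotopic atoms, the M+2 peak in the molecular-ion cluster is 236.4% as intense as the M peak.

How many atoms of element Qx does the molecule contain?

3

The M+2/M ratio from n Qx atoms is n · q/p = n · 0.44069/0.55931.
n = 2.364 × 0.55931/0.44069 = 3.00 ≈ 3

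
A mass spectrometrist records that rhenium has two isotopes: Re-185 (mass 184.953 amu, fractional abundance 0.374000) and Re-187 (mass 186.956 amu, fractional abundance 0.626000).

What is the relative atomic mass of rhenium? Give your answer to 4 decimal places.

186.2069 amu

Ar = Σ fᵢ·mᵢ = 0.374000 × 184.953 + 0.626000 × 186.956
= 69.17242 + 117.03446 = 186.20688 amu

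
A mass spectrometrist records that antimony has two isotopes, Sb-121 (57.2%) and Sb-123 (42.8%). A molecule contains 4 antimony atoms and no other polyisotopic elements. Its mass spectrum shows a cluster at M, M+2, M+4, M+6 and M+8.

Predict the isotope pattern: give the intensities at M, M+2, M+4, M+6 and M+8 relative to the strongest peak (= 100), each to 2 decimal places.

Each Sb atom is independently Sb-121 (p = 0.572) or Sb-123 (q = 0.428); the cluster is the binomial expansion (p + q)^4.
P(M) = 0.572^4 = 0.107049
P(M+2) = 4 × 0.572^3 × 0.428^1 = 0.320400
P(M+4) = 6 × 0.572^2 × 0.428^2 = 0.359609
P(M+6) = 4 × 0.572^1 × 0.428^3 = 0.179385
P(M+8) = 0.428^4 = 0.033556
The M+4 peak is largest (0.359609); scaling to 100 gives 29.77 : 89.10 : 100.00 : 49.88 : 9.33.

29.77 : 89.10 : 100.00 : 49.88 : 9.33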